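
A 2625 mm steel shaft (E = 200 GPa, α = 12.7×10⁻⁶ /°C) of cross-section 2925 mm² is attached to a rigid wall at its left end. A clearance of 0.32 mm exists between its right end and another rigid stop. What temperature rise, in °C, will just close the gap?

ΔT ≈ 9.6 °C

The gap closes when αΔT L = 0.32 mm, since the shaft is still unstressed at that instant.
ΔT = 0.32 / (12.7×10⁻⁶ × 2625) = 9.599 °C.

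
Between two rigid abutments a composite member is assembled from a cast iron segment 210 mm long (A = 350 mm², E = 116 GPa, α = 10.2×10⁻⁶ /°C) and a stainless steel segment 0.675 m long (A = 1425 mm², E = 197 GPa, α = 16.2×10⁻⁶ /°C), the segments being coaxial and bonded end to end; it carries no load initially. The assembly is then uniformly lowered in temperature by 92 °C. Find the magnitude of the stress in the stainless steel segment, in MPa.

Free thermal contraction of the whole bar: Σ αᵢΔT Lᵢ = 10.2×10⁻⁶×92×210 + 16.2×10⁻⁶×92×675 = 1.203 mm.
Since the ends are fixed, an axial force P builds up, equal in every segment, with P · Σ Lᵢ/(AᵢEᵢ) = δ_free.
Σ Lᵢ/(AᵢEᵢ) = 210/(350×116×10³) + 675/(1425×197×10³) = 7.577×10⁻⁶ mm/N.
P = 1.203 / 7.577×10⁻⁶ = 158800 N = 158.8 kN, tensile.
σ_{stainless steel} = P / A = 158800 / 1425 = 111.4 MPa.

σ ≈ 111 MPa (tensile)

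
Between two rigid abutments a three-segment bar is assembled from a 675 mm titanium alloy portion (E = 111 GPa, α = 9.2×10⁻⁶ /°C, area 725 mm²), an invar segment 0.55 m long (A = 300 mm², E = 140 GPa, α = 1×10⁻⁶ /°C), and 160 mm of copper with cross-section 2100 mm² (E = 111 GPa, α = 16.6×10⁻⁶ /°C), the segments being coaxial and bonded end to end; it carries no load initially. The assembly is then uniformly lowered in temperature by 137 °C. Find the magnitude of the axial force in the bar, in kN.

If the supports were absent, the total length change would be Σ αᵢΔT Lᵢ = 9.2×10⁻⁶×137×675 + 1×10⁻⁶×137×550 + 16.6×10⁻⁶×137×160 = 1.29 mm.
The walls prevent any net length change, so an axial force P (same in every segment) develops. Compatibility: P · Σ Lᵢ/(AᵢEᵢ) = δ_free.
The series flexibility is Σ Lᵢ/(AᵢEᵢ) = 675/(725×111×10³) + 550/(300×140×10³) + 160/(2100×111×10³) = 2.217×10⁻⁵ mm/N.
Hence P = δ_free / Σ(L/AE) = 1.29/2.217×10⁻⁵ = 58.19 kN (tensile).

P ≈ 58.2 kN (tensile)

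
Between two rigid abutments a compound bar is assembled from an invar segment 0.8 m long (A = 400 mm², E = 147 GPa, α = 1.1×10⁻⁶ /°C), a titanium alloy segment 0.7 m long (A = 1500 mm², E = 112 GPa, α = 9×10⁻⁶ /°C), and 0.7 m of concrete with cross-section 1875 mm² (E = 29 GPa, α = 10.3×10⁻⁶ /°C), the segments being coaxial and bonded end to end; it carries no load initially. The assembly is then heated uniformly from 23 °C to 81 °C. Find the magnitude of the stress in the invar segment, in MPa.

σ ≈ 68.1 MPa (compressive)

With the walls removed the bar would change length by δ_free = Σ αᵢΔT Lᵢ = 1.1×10⁻⁶×58×800 + 9×10⁻⁶×58×700 + 10.3×10⁻⁶×58×700 = 0.8346 mm.
Since the ends are fixed, an axial force P builds up, equal in every segment, with P · Σ Lᵢ/(AᵢEᵢ) = δ_free.
Σ Lᵢ/(AᵢEᵢ) = 800/(400×147×10³) + 700/(1500×112×10³) + 700/(1875×29×10³) = 3.065×10⁻⁵ mm/N.
So P = 0.8346 / 3.065×10⁻⁵ = 27.23 kN, compressive.
σ_{invar} = P / A = 27230 / 400 = 68.09 MPa.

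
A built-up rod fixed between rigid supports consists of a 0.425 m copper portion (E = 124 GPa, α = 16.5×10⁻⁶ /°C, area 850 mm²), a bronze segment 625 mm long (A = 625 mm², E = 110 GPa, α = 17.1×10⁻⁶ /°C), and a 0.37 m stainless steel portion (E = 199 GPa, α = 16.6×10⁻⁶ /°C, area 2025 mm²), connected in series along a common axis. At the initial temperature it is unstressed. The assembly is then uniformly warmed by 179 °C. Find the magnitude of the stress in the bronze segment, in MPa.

Free thermal expansion of the whole bar: Σ αᵢΔT Lᵢ = 16.5×10⁻⁶×179×425 + 17.1×10⁻⁶×179×625 + 16.6×10⁻⁶×179×370 = 4.268 mm.
Since the ends are fixed, an axial force P builds up, equal in every segment, with P · Σ Lᵢ/(AᵢEᵢ) = δ_free.
The series flexibility is Σ Lᵢ/(AᵢEᵢ) = 425/(850×124×10³) + 625/(625×110×10³) + 370/(2025×199×10³) = 1.404×10⁻⁵ mm/N.
P = 4.268 / 1.404×10⁻⁵ = 303900 N = 303.9 kN, compressive.
σ_{bronze} = P / A = 303900 / 625 = 486.3 MPa.

σ ≈ 486 MPa (compressive)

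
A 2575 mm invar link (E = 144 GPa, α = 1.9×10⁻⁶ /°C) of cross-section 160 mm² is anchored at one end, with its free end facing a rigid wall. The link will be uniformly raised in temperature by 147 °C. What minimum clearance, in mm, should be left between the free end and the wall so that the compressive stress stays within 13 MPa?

Free expansion if unrestrained: δ_free = αΔT L = 1.9×10⁻⁶ × 147 × 2575 = 0.7192 mm.
A stress of 13 MPa corresponds to the wall pushing the link back by σL/E = 13×2575/(144×10³) = 0.2325 mm.
So the gap has to take up the difference, g_min = δ_free − σL/E = 0.7192 − 0.2325 = 0.4867 mm.

g ≈ 0.487 mm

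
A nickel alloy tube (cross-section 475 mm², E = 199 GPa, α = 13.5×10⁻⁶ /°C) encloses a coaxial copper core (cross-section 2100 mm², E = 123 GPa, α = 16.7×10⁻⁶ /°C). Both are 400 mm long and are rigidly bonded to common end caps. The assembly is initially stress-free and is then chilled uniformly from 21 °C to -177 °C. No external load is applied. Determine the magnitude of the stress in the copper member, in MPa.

σ ≈ 20.9 MPa (tensile)

The copper has the larger α, so on cooling it would change length more than the nickel alloy if both were free. The rigid plates force a common final length, so the copper is put into tension and the nickel alloy into compression, with equal and opposite forces P (no external load).
Setting the final lengths equal and cancelling L: (α₁ − α₂)ΔT = P/(A₁E₁) + P/(A₂E₂).
|α₁ − α₂|·ΔT = 3.2×10⁻⁶ × 198 = 0.0006336.
1/(A₁E₁) + 1/(A₂E₂) = 1/(475×199×10³) + 1/(2100×123×10³) = 1.445×10⁻⁸ N⁻¹.
P = 0.0006336 / 1.445×10⁻⁸ = 43850 N = 43.85 kN.
σ_{copper} = P/A₂ = 43850/2100 = 20.88 MPa, tensile.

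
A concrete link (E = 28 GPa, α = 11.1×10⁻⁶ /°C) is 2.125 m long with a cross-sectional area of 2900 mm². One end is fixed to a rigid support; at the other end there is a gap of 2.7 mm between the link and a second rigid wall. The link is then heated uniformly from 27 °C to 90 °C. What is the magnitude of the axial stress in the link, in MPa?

If the wall were absent the link would grow by αΔT L = 11.1×10⁻⁶ × 63 × 2125 = 1.486 mm.
Since δ_free = 1.49 mm is less than the 2.7 mm gap, the link never touches the wall. No axial force develops.

σ ≈ 0 MPa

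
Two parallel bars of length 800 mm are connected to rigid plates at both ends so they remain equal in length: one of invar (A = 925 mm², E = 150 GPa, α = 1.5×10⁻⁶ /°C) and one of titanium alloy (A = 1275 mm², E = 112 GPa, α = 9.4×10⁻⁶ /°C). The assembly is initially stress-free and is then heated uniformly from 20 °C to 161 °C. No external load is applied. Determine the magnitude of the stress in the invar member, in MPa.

σ ≈ 84.7 MPa (tensile)

Equilibrium of a rigid end plate with no external load gives equal and opposite internal forces ±P in the two members. Since α_{titanium alloy} > α_{invar}, heating drives the titanium alloy into compression and the invar into tension.
Equating the net (thermal + elastic) strains gives |α₁ − α₂|·ΔT = P·[1/(A₁E₁) + 1/(A₂E₂)].
|α₁ − α₂|·ΔT = 7.9×10⁻⁶ × 141 = 0.001114.
1/(A₁E₁) + 1/(A₂E₂) = 1/(925×150×10³) + 1/(1275×112×10³) = 1.421×10⁻⁸ N⁻¹.
P = 0.001114 / 1.421×10⁻⁸ = 78390 N = 78.39 kN.
σ_{invar} = P/A₁ = 78390/925 = 84.74 MPa, tensile.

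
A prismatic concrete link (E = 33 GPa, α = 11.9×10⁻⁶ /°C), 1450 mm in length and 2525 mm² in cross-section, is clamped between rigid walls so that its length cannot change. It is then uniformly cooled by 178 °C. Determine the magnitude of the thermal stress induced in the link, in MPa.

Because both ends are immovable the net strain is zero, and the suppressed thermal strain is αΔT = 11.9×10⁻⁶ × 178 = 2118.2×10⁻⁶.
σ = EαΔT = 33×10³ × 11.9×10⁻⁶ × 178 = 69.9 MPa (tensile; the link is trying to contract).

σ ≈ 69.9 MPa (tensile)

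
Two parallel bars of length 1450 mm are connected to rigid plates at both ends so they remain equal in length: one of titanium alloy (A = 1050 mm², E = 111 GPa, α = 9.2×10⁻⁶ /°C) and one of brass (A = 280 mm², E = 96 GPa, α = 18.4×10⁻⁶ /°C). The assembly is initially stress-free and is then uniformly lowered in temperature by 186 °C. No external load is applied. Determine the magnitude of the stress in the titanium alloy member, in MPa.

The brass has the larger α, so on cooling it would change length more than the titanium alloy if both were free. The rigid plates force a common final length, so the brass is put into tension and the titanium alloy into compression, with equal and opposite forces P (no external load).
Equating the net (thermal + elastic) strains gives |α₁ − α₂|·ΔT = P·[1/(A₁E₁) + 1/(A₂E₂)].
|α₁ − α₂|·ΔT = 9.2×10⁻⁶ × 186 = 0.001711.
1/(A₁E₁) + 1/(A₂E₂) = 1/(1050×111×10³) + 1/(280×96×10³) = 4.578×10⁻⁸ N⁻¹.
So P = 0.001711 / 4.578×10⁻⁸ = 37.38 kN.
σ_{titanium alloy} = P/A₁ = 37380/1050 = 35.6 MPa, compressive.

σ ≈ 35.6 MPa (compressive)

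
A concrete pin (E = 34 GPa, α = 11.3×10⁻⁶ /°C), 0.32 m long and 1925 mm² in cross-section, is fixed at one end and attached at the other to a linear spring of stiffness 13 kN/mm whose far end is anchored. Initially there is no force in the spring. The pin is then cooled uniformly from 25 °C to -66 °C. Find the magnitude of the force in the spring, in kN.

P ≈ 4.02 kN

The unrestrained thermal change is αΔT L = 11.3×10⁻⁶ × 91 × 320 = 0.3291 mm.
With a force P in the spring, the elastic change of the pin is PL/(AE) and that of the spring is P/k; compatibility requires their sum to equal δ_free.
P [ L/(AE) + 1/k ] = δ_free → P [ 320/(1925×34×10³) + 1/(13×10³) ] = 0.3291.
P = 0.3291 / 8.181×10⁻⁵ = 4022 N.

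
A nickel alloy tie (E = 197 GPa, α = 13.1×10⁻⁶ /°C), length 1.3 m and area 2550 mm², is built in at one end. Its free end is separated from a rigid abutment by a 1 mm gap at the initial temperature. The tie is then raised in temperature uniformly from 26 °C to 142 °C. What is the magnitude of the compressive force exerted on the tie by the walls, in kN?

Unrestrained expansion: δ_free = αΔT L = 13.1×10⁻⁶ × 116 × 1300 = 1.975 mm.
After closing the 1 mm clearance, 1.975 − 1 = 0.9755 mm of expansion remains to be suppressed by the wall.
So σ = E(δ_free − g)/L = 197×10³ × 0.9755/1300 = 147.8 MPa.
P = σA = 147.8 × 2550 = 376.9 kN.

P ≈ 377 kN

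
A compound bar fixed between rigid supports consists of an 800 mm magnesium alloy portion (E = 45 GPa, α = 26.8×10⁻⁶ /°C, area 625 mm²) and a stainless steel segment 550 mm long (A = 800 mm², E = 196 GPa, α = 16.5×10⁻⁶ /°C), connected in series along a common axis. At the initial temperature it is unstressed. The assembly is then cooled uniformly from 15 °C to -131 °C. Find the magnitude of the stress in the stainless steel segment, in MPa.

σ ≈ 174 MPa (tensile)

If the supports were absent, the total length change would be Σ αᵢΔT Lᵢ = 26.8×10⁻⁶×146×800 + 16.5×10⁻⁶×146×550 = 4.455 mm.
Since the ends are fixed, an axial force P builds up, equal in every segment, with P · Σ Lᵢ/(AᵢEᵢ) = δ_free.
Σ Lᵢ/(AᵢEᵢ) = 800/(625×45×10³) + 550/(800×196×10³) = 3.195×10⁻⁵ mm/N.
Hence P = δ_free / Σ(L/AE) = 4.455/3.195×10⁻⁵ = 139.4 kN (tensile).
σ_{stainless steel} = P / A = 139400 / 800 = 174.3 MPa.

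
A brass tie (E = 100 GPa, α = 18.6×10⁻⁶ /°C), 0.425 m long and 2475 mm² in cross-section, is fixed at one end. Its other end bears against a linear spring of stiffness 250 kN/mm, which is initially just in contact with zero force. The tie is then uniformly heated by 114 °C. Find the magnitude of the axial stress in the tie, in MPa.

Free thermal expansion: δ_free = αΔT L = 18.6×10⁻⁶ × 114 × 425 = 0.9012 mm.
With a force P in the spring, the elastic change of the tie is PL/(AE) and that of the spring is P/k; compatibility requires their sum to equal δ_free.
P [ L/(AE) + 1/k ] = δ_free → P [ 425/(2475×100×10³) + 1/(250×10³) ] = 0.9012.
P = 0.9012 / 5.717×10⁻⁶ = 157600 N.
σ = P/A = 157600/2475 = 63.69 MPa.

σ ≈ 63.7 MPa (compressive)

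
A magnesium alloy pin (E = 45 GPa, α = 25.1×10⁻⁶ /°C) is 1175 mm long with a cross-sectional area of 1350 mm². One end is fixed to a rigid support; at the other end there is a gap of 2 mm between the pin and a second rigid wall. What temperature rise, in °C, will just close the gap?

ΔT ≈ 67.8 °C

The gap closes when αΔT L = 2 mm, since the pin is still unstressed at that instant.
ΔT = 2 / (25.1×10⁻⁶ × 1175) = 67.81 °C.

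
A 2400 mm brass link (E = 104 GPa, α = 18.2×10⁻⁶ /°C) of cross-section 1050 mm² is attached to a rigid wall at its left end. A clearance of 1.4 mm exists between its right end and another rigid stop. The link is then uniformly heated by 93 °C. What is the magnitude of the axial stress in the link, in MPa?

Free thermal elongation = αΔT L = 18.2×10⁻⁶ × 93 × 2400 = 4.062 mm.
After closing the 1.4 mm clearance, 4.062 − 1.4 = 2.662 mm of expansion remains to be suppressed by the wall.
Compatibility: PL/(AE) = 2.662 mm, so σ = P/A = E × (2.662/2400) = 115.4 MPa.

σ ≈ 115 MPa (compressive)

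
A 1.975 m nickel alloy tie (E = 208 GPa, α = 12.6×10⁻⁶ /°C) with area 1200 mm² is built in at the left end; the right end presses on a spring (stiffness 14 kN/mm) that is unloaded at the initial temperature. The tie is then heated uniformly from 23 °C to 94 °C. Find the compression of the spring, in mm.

δ ≈ 1.59 mm

If the spring were absent the tie would lengthen by αΔT L = 12.6×10⁻⁶ × 71 × 1975 = 1.767 mm.
Let P be the compressive force at the spring. The tie shortens elastically by PL/(AE) and the spring compresses by P/k; together these equal δ_free.
So P = δ_free / [L/(AE) + 1/k] = 1.767 / [ 1975/(1200×208×10³) + 1/(14×10³) ].
P = 1.767 / 7.934×10⁻⁵ = 22270 N.
Spring compression = P/k = 22270/(14×10³) = 1.591 mm.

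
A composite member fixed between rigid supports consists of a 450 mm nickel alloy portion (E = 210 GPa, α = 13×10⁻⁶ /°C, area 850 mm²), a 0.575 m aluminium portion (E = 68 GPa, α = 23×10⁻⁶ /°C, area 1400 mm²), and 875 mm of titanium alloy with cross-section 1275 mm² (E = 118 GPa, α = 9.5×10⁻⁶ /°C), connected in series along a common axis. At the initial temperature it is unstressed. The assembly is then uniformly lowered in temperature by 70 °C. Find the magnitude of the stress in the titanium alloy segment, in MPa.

σ ≈ 105 MPa (tensile)

Free thermal contraction of the whole bar: Σ αᵢΔT Lᵢ = 13×10⁻⁶×70×450 + 23×10⁻⁶×70×575 + 9.5×10⁻⁶×70×875 = 1.917 mm.
The walls prevent any net length change, so an axial force P (same in every segment) develops. Compatibility: P · Σ Lᵢ/(AᵢEᵢ) = δ_free.
Σ Lᵢ/(AᵢEᵢ) = 450/(850×210×10³) + 575/(1400×68×10³) + 875/(1275×118×10³) = 1.438×10⁻⁵ mm/N.
So P = 1.917 / 1.438×10⁻⁵ = 133.3 kN, tensile.
σ_{titanium alloy} = P / A = 133300 / 1275 = 104.6 MPa.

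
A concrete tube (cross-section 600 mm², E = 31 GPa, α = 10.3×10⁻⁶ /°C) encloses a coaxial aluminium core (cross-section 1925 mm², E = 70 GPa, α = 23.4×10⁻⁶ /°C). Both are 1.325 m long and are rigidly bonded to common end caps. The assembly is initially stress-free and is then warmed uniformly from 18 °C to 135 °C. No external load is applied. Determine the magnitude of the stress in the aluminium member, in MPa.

σ ≈ 13 MPa (compressive)

The aluminium has the larger α, so on heating it would change length more than the concrete if both were free. The rigid plates force a common final length, so the aluminium is put into compression and the concrete into tension, with equal and opposite forces P (no external load).
Setting the final lengths equal and cancelling L: (α₁ − α₂)ΔT = P/(A₁E₁) + P/(A₂E₂).
|α₁ − α₂|·ΔT = 13.1×10⁻⁶ × 117 = 0.001533.
1/(A₁E₁) + 1/(A₂E₂) = 1/(600×31×10³) + 1/(1925×70×10³) = 6.118×10⁻⁸ N⁻¹.
So P = 0.001533 / 6.118×10⁻⁸ = 25.05 kN.
σ_{aluminium} = P/A₂ = 25050/1925 = 13.01 MPa, compressive.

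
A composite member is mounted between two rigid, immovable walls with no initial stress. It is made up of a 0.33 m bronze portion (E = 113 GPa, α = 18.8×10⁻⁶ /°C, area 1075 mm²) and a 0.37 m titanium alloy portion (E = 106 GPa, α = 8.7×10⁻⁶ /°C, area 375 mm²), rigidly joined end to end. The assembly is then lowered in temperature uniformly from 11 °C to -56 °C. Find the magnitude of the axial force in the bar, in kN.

With the walls removed the bar would change length by δ_free = Σ αᵢΔT Lᵢ = 18.8×10⁻⁶×67×330 + 8.7×10⁻⁶×67×370 = 0.6313 mm.
The rigid supports impose zero overall length change; the single axial force P common to all segments must satisfy P Σ Lᵢ/(AᵢEᵢ) = δ_free.
Σ Lᵢ/(AᵢEᵢ) = 330/(1075×113×10³) + 370/(375×106×10³) = 1.202×10⁻⁵ mm/N.
P = 0.6313 / 1.202×10⁻⁵ = 52500 N = 52.5 kN, tensile.

P ≈ 52.5 kN (tensile)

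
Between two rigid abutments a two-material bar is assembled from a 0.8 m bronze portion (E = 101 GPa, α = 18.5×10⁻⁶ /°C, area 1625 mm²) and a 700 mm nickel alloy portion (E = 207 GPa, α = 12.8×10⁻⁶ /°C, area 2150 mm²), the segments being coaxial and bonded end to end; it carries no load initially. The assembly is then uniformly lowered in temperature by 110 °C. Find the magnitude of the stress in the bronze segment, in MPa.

σ ≈ 249 MPa (tensile)

If the supports were absent, the total length change would be Σ αᵢΔT Lᵢ = 18.5×10⁻⁶×110×800 + 12.8×10⁻⁶×110×700 = 2.614 mm.
Since the ends are fixed, an axial force P builds up, equal in every segment, with P · Σ Lᵢ/(AᵢEᵢ) = δ_free.
The series flexibility is Σ Lᵢ/(AᵢEᵢ) = 800/(1625×101×10³) + 700/(2150×207×10³) = 6.447×10⁻⁶ mm/N.
Hence P = δ_free / Σ(L/AE) = 2.614/6.447×10⁻⁶ = 405.4 kN (tensile).
σ_{bronze} = P / A = 405400 / 1625 = 249.5 MPa.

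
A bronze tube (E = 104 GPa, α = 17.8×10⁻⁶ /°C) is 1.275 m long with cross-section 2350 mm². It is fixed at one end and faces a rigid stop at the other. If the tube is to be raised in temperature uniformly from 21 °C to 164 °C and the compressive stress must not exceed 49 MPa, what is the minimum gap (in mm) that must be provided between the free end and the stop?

g ≈ 2.64 mm

Free expansion if unrestrained: δ_free = αΔT L = 17.8×10⁻⁶ × 143 × 1275 = 3.245 mm.
A stress of 49 MPa corresponds to the wall pushing the tube back by σL/E = 49×1275/(104×10³) = 0.6007 mm.
So the gap has to take up the difference, g_min = δ_free − σL/E = 3.245 − 0.6007 = 2.645 mm.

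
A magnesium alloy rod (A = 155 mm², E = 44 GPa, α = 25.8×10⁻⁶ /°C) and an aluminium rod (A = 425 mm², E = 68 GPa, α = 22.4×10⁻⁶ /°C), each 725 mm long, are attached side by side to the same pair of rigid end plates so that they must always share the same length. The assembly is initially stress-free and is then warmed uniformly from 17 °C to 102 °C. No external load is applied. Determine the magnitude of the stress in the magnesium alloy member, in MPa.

Equilibrium of a rigid end plate with no external load gives equal and opposite internal forces ±P in the two members. Since α_{magnesium alloy} > α_{aluminium}, heating drives the magnesium alloy into compression and the aluminium into tension.
Compatibility of the two members (thermal + elastic change equal): (α₁ − α₂)ΔT = P·[1/(A₁E₁) + 1/(A₂E₂)].
|α₁ − α₂|·ΔT = 3.4×10⁻⁶ × 85 = 0.000289.
1/(A₁E₁) + 1/(A₂E₂) = 1/(155×44×10³) + 1/(425×68×10³) = 1.812×10⁻⁷ N⁻¹.
So P = 0.000289 / 1.812×10⁻⁷ = 1.595 kN.
σ_{magnesium alloy} = P/A₁ = 1595/155 = 10.29 MPa, compressive.

σ ≈ 10.3 MPa (compressive)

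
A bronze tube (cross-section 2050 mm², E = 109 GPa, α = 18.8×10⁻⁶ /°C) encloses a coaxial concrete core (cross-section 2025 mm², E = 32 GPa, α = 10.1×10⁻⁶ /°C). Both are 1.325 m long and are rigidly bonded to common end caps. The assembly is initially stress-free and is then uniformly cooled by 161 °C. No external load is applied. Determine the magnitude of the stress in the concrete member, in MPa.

Both members must finish at the same length. With the larger α, the bronze tends to over-contract; the plates restrain it, putting the bronze in tension and the concrete in compression. With no external load the two internal forces are equal and opposite, magnitude P.
Compatibility of the two members (thermal + elastic change equal): (α₁ − α₂)ΔT = P·[1/(A₁E₁) + 1/(A₂E₂)].
|α₁ − α₂|·ΔT = 8.7×10⁻⁶ × 161 = 0.001401.
1/(A₁E₁) + 1/(A₂E₂) = 1/(2050×109×10³) + 1/(2025×32×10³) = 1.991×10⁻⁸ N⁻¹.
P = 0.001401 / 1.991×10⁻⁸ = 70360 N = 70.36 kN.
σ_{concrete} = P/A₂ = 70360/2025 = 34.75 MPa, compressive.

σ ≈ 34.7 MPa (compressive)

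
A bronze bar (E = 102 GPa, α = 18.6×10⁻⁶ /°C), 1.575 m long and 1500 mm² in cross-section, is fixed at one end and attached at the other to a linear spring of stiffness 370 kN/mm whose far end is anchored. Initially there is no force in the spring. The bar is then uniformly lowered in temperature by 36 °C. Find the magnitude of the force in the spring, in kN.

P ≈ 81.1 kN

Free thermal contraction: δ_free = αΔT L = 18.6×10⁻⁶ × 36 × 1575 = 1.055 mm.
Let P be the tensile force in the spring. The bar extends elastically by PL/(AE) and the spring stretches by P/k; together these equal δ_free.
P [ L/(AE) + 1/k ] = δ_free → P [ 1575/(1500×102×10³) + 1/(370×10³) ] = 1.055.
P = 1.055 / 1.3×10⁻⁵ = 81140 N.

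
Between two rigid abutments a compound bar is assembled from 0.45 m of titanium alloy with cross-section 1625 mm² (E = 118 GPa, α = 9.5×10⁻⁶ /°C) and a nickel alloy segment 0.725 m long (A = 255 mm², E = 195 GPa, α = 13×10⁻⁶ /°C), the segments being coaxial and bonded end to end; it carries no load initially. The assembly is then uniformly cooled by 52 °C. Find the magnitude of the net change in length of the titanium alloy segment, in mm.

|ΔL| ≈ 0.124 mm

Free thermal contraction of the whole bar: Σ αᵢΔT Lᵢ = 9.5×10⁻⁶×52×450 + 13×10⁻⁶×52×725 = 0.7124 mm.
Since the ends are fixed, an axial force P builds up, equal in every segment, with P · Σ Lᵢ/(AᵢEᵢ) = δ_free.
Σ Lᵢ/(AᵢEᵢ) = 450/(1625×118×10³) + 725/(255×195×10³) = 1.693×10⁻⁵ mm/N.
P = 0.7124 / 1.693×10⁻⁵ = 42090 N = 42.09 kN, tensile.
For the titanium alloy segment, free thermal change = 9.5×10⁻⁶×52×450 = 0.2223 mm and elastic change from P = 42090×450/(1625×118×10³) = 0.09877 mm; these oppose, so the net change is 0.124 mm (segment shortens).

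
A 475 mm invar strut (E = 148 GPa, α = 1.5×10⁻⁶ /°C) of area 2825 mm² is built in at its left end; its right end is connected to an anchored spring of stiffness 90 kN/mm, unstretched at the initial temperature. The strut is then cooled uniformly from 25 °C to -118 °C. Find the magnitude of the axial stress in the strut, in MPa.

Free thermal contraction: δ_free = αΔT L = 1.5×10⁻⁶ × 143 × 475 = 0.1019 mm.
Let P be the tensile force in the spring. The strut extends elastically by PL/(AE) and the spring stretches by P/k; together these equal δ_free.
P [ L/(AE) + 1/k ] = δ_free → P [ 475/(2825×148×10³) + 1/(90×10³) ] = 0.1019.
P = 0.1019 / 1.225×10⁻⁵ = 8319 N.
σ = P/A = 8319/2825 = 2.945 MPa.

σ ≈ 2.94 MPa (tensile)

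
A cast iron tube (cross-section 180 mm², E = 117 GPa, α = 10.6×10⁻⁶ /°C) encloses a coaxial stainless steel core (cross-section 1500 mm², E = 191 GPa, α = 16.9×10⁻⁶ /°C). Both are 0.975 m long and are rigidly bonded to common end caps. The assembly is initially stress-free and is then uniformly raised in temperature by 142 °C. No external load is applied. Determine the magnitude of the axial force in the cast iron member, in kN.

P ≈ 17.6 kN (tensile in the cast iron)

The stainless steel has the larger α, so on heating it would change length more than the cast iron if both were free. The rigid plates force a common final length, so the stainless steel is put into compression and the cast iron into tension, with equal and opposite forces P (no external load).
Equating the net (thermal + elastic) strains gives |α₁ − α₂|·ΔT = P·[1/(A₁E₁) + 1/(A₂E₂)].
|α₁ − α₂|·ΔT = 6.3×10⁻⁶ × 142 = 0.0008946.
1/(A₁E₁) + 1/(A₂E₂) = 1/(180×117×10³) + 1/(1500×191×10³) = 5.097×10⁻⁸ N⁻¹.
So P = 0.0008946 / 5.097×10⁻⁸ = 17.55 kN.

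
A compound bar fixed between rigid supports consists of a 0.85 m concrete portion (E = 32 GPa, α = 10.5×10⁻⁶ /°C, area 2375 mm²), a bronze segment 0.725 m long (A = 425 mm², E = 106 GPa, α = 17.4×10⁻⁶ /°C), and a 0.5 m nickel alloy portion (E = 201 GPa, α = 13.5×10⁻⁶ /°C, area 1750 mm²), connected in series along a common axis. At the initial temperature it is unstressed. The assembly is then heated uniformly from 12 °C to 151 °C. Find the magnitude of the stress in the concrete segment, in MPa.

σ ≈ 57.7 MPa (compressive)

If the supports were absent, the total length change would be Σ αᵢΔT Lᵢ = 10.5×10⁻⁶×139×850 + 17.4×10⁻⁶×139×725 + 13.5×10⁻⁶×139×500 = 3.932 mm.
Since the ends are fixed, an axial force P builds up, equal in every segment, with P · Σ Lᵢ/(AᵢEᵢ) = δ_free.
Σ Lᵢ/(AᵢEᵢ) = 850/(2375×32×10³) + 725/(425×106×10³) + 500/(1750×201×10³) = 2.87×10⁻⁵ mm/N.
Hence P = δ_free / Σ(L/AE) = 3.932/2.87×10⁻⁵ = 137 kN (compressive).
σ_{concrete} = P / A = 137000 / 2375 = 57.69 MPa.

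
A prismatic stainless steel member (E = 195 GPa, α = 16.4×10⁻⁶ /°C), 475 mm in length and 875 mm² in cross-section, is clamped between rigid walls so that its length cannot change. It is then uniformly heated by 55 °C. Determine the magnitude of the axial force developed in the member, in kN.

Full restraint means ε = 0, so the stress is σ = EαΔT = 195×10³ × 16.4×10⁻⁶ × 55 = 175.9 MPa.
P = AEαΔT = 875 × 195×10³ × 16.4×10⁻⁶ × 55 = 153.9 kN (compressive).

P ≈ 154 kN (compressive)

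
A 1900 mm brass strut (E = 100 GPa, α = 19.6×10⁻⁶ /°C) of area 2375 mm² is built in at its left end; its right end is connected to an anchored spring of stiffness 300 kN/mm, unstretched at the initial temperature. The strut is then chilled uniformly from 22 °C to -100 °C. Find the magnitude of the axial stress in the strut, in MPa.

If the spring were absent the strut would shorten by αΔT L = 19.6×10⁻⁶ × 122 × 1900 = 4.543 mm.
Let P be the tensile force in the spring. The strut extends elastically by PL/(AE) and the spring stretches by P/k; together these equal δ_free.
So P = δ_free / [L/(AE) + 1/k] = 4.543 / [ 1900/(2375×100×10³) + 1/(300×10³) ].
P = 4.543 / 1.133×10⁻⁵ = 400900 N.
σ = P/A = 400900/2375 = 168.8 MPa.

σ ≈ 169 MPa (tensile)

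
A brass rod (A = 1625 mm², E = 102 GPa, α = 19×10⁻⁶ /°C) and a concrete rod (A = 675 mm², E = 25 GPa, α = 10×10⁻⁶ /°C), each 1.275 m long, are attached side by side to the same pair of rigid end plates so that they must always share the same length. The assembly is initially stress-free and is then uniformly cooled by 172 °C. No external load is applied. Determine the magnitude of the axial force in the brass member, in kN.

Equilibrium of a rigid end plate with no external load gives equal and opposite internal forces ±P in the two members. Since α_{brass} > α_{concrete}, cooling drives the brass into tension and the concrete into compression.
Setting the final lengths equal and cancelling L: (α₁ − α₂)ΔT = P/(A₁E₁) + P/(A₂E₂).
|α₁ − α₂|·ΔT = 9×10⁻⁶ × 172 = 0.001548.
1/(A₁E₁) + 1/(A₂E₂) = 1/(1625×102×10³) + 1/(675×25×10³) = 6.529×10⁻⁸ N⁻¹.
So P = 0.001548 / 6.529×10⁻⁸ = 23.71 kN.

P ≈ 23.7 kN (tensile in the brass)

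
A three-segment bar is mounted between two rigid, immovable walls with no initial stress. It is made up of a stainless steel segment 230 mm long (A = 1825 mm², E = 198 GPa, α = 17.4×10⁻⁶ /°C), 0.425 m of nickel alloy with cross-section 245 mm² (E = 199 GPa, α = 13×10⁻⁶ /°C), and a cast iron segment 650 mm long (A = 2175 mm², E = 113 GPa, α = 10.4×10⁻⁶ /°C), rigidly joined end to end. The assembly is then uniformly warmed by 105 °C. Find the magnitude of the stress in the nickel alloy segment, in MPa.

With the walls removed the bar would change length by δ_free = Σ αᵢΔT Lᵢ = 17.4×10⁻⁶×105×230 + 13×10⁻⁶×105×425 + 10.4×10⁻⁶×105×650 = 1.71 mm.
The walls prevent any net length change, so an axial force P (same in every segment) develops. Compatibility: P · Σ Lᵢ/(AᵢEᵢ) = δ_free.
The series flexibility is Σ Lᵢ/(AᵢEᵢ) = 230/(1825×198×10³) + 425/(245×199×10³) + 650/(2175×113×10³) = 1.2×10⁻⁵ mm/N.
So P = 1.71 / 1.2×10⁻⁵ = 142.5 kN, compressive.
σ_{nickel alloy} = P / A = 142500 / 245 = 581.8 MPa.

σ ≈ 582 MPa (compressive)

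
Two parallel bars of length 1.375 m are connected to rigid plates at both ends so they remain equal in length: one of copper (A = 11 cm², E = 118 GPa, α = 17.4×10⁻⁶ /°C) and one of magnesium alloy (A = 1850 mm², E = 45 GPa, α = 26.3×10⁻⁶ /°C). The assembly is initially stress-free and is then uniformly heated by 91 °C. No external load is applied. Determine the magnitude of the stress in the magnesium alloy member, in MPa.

The magnesium alloy has the larger α, so on heating it would change length more than the copper if both were free. The rigid plates force a common final length, so the magnesium alloy is put into compression and the copper into tension, with equal and opposite forces P (no external load).
Compatibility of the two members (thermal + elastic change equal): (α₁ − α₂)ΔT = P·[1/(A₁E₁) + 1/(A₂E₂)].
|α₁ − α₂|·ΔT = 8.9×10⁻⁶ × 91 = 0.0008099.
1/(A₁E₁) + 1/(A₂E₂) = 1/(1100×118×10³) + 1/(1850×45×10³) = 1.972×10⁻⁸ N⁻¹.
P = 0.0008099 / 1.972×10⁻⁸ = 41080 N = 41.08 kN.
σ_{magnesium alloy} = P/A₂ = 41080/1850 = 22.2 MPa, compressive.

σ ≈ 22.2 MPa (compressive)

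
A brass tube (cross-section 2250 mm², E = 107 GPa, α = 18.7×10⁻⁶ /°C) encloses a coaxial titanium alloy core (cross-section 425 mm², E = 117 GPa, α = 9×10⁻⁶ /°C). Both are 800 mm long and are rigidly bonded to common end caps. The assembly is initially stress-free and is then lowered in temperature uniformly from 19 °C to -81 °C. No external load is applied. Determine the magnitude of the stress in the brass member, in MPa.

Equilibrium of a rigid end plate with no external load gives equal and opposite internal forces ±P in the two members. Since α_{brass} > α_{titanium alloy}, cooling drives the brass into tension and the titanium alloy into compression.
Compatibility of the two members (thermal + elastic change equal): (α₁ − α₂)ΔT = P·[1/(A₁E₁) + 1/(A₂E₂)].
|α₁ − α₂|·ΔT = 9.7×10⁻⁶ × 100 = 0.00097.
1/(A₁E₁) + 1/(A₂E₂) = 1/(2250×107×10³) + 1/(425×117×10³) = 2.426×10⁻⁸ N⁻¹.
So P = 0.00097 / 2.426×10⁻⁸ = 39.98 kN.
σ_{brass} = P/A₁ = 39980/2250 = 17.77 MPa, tensile.

σ ≈ 17.8 MPa (tensile)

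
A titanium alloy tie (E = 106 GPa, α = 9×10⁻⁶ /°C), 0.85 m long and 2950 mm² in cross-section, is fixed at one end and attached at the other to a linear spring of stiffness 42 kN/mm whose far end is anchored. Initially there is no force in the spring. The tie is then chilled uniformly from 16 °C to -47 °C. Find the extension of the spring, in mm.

δ ≈ 0.433 mm

Free thermal contraction: δ_free = αΔT L = 9×10⁻⁶ × 63 × 850 = 0.4819 mm.
Let P be the tensile force in the spring. The tie extends elastically by PL/(AE) and the spring stretches by P/k; together these equal δ_free.
P [ L/(AE) + 1/k ] = δ_free → P [ 850/(2950×106×10³) + 1/(42×10³) ] = 0.4819.
P = 0.4819 / 2.653×10⁻⁵ = 18170 N.
Spring extension = P/k = 18170/(42×10³) = 0.4326 mm.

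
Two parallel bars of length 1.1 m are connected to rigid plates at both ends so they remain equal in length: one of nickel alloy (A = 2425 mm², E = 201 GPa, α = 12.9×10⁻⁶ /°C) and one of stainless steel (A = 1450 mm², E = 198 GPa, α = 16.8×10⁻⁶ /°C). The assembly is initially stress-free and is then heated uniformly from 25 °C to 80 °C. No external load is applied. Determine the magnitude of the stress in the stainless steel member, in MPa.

Equilibrium of a rigid end plate with no external load gives equal and opposite internal forces ±P in the two members. Since α_{stainless steel} > α_{nickel alloy}, heating drives the stainless steel into compression and the nickel alloy into tension.
Setting the final lengths equal and cancelling L: (α₁ − α₂)ΔT = P/(A₁E₁) + P/(A₂E₂).
|α₁ − α₂|·ΔT = 3.9×10⁻⁶ × 55 = 0.0002145.
1/(A₁E₁) + 1/(A₂E₂) = 1/(2425×201×10³) + 1/(1450×198×10³) = 5.535×10⁻⁹ N⁻¹.
So P = 0.0002145 / 5.535×10⁻⁹ = 38.76 kN.
σ_{stainless steel} = P/A₂ = 38760/1450 = 26.73 MPa, compressive.

σ ≈ 26.7 MPa (compressive)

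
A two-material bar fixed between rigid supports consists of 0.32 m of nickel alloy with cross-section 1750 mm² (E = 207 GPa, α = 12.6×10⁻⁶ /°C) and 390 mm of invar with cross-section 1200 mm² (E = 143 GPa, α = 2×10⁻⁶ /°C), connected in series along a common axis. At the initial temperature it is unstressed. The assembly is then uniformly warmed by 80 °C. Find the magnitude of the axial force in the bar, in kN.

P ≈ 122 kN (compressive)

If the supports were absent, the total length change would be Σ αᵢΔT Lᵢ = 12.6×10⁻⁶×80×320 + 2×10⁻⁶×80×390 = 0.385 mm.
Since the ends are fixed, an axial force P builds up, equal in every segment, with P · Σ Lᵢ/(AᵢEᵢ) = δ_free.
The series flexibility is Σ Lᵢ/(AᵢEᵢ) = 320/(1750×207×10³) + 390/(1200×143×10³) = 3.156×10⁻⁶ mm/N.
P = 0.385 / 3.156×10⁻⁶ = 122000 N = 122 kN, compressive.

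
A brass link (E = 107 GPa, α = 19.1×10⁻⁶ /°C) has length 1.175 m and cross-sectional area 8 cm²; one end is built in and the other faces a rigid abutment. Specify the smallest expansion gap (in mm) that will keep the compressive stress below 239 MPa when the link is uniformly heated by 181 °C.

g ≈ 1.44 mm

With no wall the link would lengthen by αΔT L = 19.1×10⁻⁶ × 181 × 1175 = 4.062 mm.
A stress of 239 MPa corresponds to the wall pushing the link back by σL/E = 239×1175/(107×10³) = 2.625 mm.
So the gap has to take up the difference, g_min = δ_free − σL/E = 4.062 − 2.625 = 1.438 mm.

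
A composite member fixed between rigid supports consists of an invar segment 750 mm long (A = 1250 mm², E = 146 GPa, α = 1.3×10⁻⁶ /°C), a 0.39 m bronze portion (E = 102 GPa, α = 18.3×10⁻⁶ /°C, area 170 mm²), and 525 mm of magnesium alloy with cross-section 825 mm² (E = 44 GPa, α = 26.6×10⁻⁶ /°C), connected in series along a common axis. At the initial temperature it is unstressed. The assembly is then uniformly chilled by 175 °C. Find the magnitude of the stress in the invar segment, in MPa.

σ ≈ 75.3 MPa (tensile)

If the supports were absent, the total length change would be Σ αᵢΔT Lᵢ = 1.3×10⁻⁶×175×750 + 18.3×10⁻⁶×175×390 + 26.6×10⁻⁶×175×525 = 3.863 mm.
Since the ends are fixed, an axial force P builds up, equal in every segment, with P · Σ Lᵢ/(AᵢEᵢ) = δ_free.
Σ Lᵢ/(AᵢEᵢ) = 750/(1250×146×10³) + 390/(170×102×10³) + 525/(825×44×10³) = 4.106×10⁻⁵ mm/N.
P = 3.863 / 4.106×10⁻⁵ = 94080 N = 94.08 kN, tensile.
σ_{invar} = P / A = 94080 / 1250 = 75.27 MPa.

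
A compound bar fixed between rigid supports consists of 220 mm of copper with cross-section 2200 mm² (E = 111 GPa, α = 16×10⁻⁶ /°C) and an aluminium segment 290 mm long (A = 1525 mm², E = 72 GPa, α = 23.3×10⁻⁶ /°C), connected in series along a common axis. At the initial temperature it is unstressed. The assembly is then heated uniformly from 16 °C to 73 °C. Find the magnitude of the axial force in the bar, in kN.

If the supports were absent, the total length change would be Σ αᵢΔT Lᵢ = 16×10⁻⁶×57×220 + 23.3×10⁻⁶×57×290 = 0.5858 mm.
The rigid supports impose zero overall length change; the single axial force P common to all segments must satisfy P Σ Lᵢ/(AᵢEᵢ) = δ_free.
Σ Lᵢ/(AᵢEᵢ) = 220/(2200×111×10³) + 290/(1525×72×10³) = 3.542×10⁻⁶ mm/N.
P = 0.5858 / 3.542×10⁻⁶ = 165400 N = 165.4 kN, compressive.

P ≈ 165 kN (compressive)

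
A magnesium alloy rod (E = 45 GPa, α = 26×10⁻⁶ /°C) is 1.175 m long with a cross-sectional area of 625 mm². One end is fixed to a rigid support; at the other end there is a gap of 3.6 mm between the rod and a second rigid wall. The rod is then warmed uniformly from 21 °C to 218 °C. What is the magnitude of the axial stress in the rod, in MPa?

Unrestrained expansion: δ_free = αΔT L = 26×10⁻⁶ × 197 × 1175 = 6.018 mm.
The gap closes (δ_free > 3.6 mm) and the wall then resists a further 6.018 − 3.6 = 2.418 mm of expansion.
That suppressed elongation corresponds to σ = E·Δ/L = 45×10³ × 2.418/1175 = 92.62 MPa.

σ ≈ 92.6 MPa (compressive)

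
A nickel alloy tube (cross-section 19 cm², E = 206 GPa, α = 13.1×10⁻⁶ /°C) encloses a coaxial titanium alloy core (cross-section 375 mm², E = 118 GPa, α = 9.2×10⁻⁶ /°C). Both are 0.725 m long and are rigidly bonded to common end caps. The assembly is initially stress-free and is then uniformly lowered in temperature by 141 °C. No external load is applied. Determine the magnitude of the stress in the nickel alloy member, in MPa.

σ ≈ 11.5 MPa (tensile)

The nickel alloy has the larger α, so on cooling it would change length more than the titanium alloy if both were free. The rigid plates force a common final length, so the nickel alloy is put into tension and the titanium alloy into compression, with equal and opposite forces P (no external load).
Setting the final lengths equal and cancelling L: (α₁ − α₂)ΔT = P/(A₁E₁) + P/(A₂E₂).
|α₁ − α₂|·ΔT = 3.9×10⁻⁶ × 141 = 0.0005499.
1/(A₁E₁) + 1/(A₂E₂) = 1/(1900×206×10³) + 1/(375×118×10³) = 2.515×10⁻⁸ N⁻¹.
So P = 0.0005499 / 2.515×10⁻⁸ = 21.86 kN.
σ_{nickel alloy} = P/A₁ = 21860/1900 = 11.51 MPa, tensile.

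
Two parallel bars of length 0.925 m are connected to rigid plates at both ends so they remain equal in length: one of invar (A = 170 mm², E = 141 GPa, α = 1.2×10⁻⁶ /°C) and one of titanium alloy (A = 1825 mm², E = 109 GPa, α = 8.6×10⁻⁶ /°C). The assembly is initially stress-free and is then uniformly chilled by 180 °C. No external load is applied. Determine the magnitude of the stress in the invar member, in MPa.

σ ≈ 168 MPa (compressive)

The titanium alloy has the larger α, so on cooling it would change length more than the invar if both were free. The rigid plates force a common final length, so the titanium alloy is put into tension and the invar into compression, with equal and opposite forces P (no external load).
Compatibility of the two members (thermal + elastic change equal): (α₁ − α₂)ΔT = P·[1/(A₁E₁) + 1/(A₂E₂)].
|α₁ − α₂|·ΔT = 7.4×10⁻⁶ × 180 = 0.001332.
1/(A₁E₁) + 1/(A₂E₂) = 1/(170×141×10³) + 1/(1825×109×10³) = 4.675×10⁻⁸ N⁻¹.
P = 0.001332 / 4.675×10⁻⁸ = 28490 N = 28.49 kN.
σ_{invar} = P/A₁ = 28490/170 = 167.6 MPa, compressive.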